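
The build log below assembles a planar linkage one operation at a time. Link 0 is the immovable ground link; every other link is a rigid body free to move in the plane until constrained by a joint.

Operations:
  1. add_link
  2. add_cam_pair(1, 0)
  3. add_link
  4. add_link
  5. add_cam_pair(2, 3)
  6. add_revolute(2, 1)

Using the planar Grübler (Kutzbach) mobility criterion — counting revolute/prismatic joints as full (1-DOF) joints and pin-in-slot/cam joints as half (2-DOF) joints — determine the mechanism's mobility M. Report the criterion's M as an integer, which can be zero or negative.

L=1 J1=0 J2=0
add link → L=2 J1=0 J2=0
C@1,0 dof=2 J2 → L=2 J1=0 J2=1
add link → L=3 J1=0 J2=1
add link → L=4 J1=0 J2=1
C@2,3 dof=2 J2 → L=4 J1=0 J2=2
R@2,1 dof=1 J1 → L=4 J1=1 J2=2
M=3(L−1)−2J1−J2=3·3−2·1−2=5

M = 5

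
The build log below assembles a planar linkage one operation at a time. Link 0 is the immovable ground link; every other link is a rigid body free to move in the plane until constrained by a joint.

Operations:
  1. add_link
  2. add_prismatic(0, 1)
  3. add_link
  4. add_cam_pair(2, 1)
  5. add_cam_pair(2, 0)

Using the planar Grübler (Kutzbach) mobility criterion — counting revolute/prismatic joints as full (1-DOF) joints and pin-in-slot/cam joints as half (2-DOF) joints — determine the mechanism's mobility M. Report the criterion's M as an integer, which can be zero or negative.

M = 2

link 0 = ground. State L|J1|J2 = 1|0|0
+link1  2|0|0
P(0,1) f=1→J1  2|1|0
+link2  3|1|0
C(2,1) f=2→J2  3|1|1
C(2,0) f=2→J2  3|1|2
M = 3(3−1)−2·1−2 = 6−2−2 = 2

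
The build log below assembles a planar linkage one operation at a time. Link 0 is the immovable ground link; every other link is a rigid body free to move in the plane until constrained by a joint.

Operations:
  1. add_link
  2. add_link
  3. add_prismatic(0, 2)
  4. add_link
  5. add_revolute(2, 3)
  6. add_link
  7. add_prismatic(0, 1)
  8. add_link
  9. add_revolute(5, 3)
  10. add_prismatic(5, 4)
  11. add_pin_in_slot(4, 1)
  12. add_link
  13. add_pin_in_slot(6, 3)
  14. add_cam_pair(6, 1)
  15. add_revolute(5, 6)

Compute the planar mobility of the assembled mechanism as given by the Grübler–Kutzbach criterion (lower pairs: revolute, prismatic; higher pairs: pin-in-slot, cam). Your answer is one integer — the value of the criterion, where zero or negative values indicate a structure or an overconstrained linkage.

M = 3

L=1 J1=0 J2=0
add link → L=2 J1=0 J2=0
add link → L=3 J1=0 J2=0
P@0,2 dof=1 J1 → L=3 J1=1 J2=0
add link → L=4 J1=1 J2=0
R@2,3 dof=1 J1 → L=4 J1=2 J2=0
add link → L=5 J1=2 J2=0
P@0,1 dof=1 J1 → L=5 J1=3 J2=0
add link → L=6 J1=3 J2=0
R@5,3 dof=1 J1 → L=6 J1=4 J2=0
P@5,4 dof=1 J1 → L=6 J1=5 J2=0
PS@4,1 dof=2 J2 → L=6 J1=5 J2=1
add link → L=7 J1=5 J2=1
PS@6,3 dof=2 J2 → L=7 J1=5 J2=2
C@6,1 dof=2 J2 → L=7 J1=5 J2=3
R@5,6 dof=1 J1 → L=7 J1=6 J2=3
M=3(L−1)−2J1−J2=3·6−2·6−3=3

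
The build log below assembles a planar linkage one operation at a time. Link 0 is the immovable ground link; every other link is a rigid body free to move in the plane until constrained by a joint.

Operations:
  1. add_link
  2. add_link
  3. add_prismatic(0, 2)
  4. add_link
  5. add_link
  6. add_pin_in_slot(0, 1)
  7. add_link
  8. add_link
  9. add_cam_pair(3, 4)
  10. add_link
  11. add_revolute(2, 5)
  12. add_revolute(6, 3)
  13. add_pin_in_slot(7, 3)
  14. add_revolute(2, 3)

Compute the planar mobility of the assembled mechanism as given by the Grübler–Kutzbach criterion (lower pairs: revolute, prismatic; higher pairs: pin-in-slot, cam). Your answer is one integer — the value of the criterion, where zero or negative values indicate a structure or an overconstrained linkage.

(L,J1,J2)=(1,0,0); link0 fixed
link1: (2,0,0)
link2: (3,0,0)
P 0-2 [J1]: (3,1,0)
link3: (4,1,0)
link4: (5,1,0)
PS 0-1 [J2]: (5,1,1)
link5: (6,1,1)
link6: (7,1,1)
C 3-4 [J2]: (7,1,2)
link7: (8,1,2)
R 2-5 [J1]: (8,2,2)
R 6-3 [J1]: (8,3,2)
PS 7-3 [J2]: (8,3,3)
R 2-3 [J1]: (8,4,3)
Grübler: 3·7 − 2·4 − 3 = 10

M = 10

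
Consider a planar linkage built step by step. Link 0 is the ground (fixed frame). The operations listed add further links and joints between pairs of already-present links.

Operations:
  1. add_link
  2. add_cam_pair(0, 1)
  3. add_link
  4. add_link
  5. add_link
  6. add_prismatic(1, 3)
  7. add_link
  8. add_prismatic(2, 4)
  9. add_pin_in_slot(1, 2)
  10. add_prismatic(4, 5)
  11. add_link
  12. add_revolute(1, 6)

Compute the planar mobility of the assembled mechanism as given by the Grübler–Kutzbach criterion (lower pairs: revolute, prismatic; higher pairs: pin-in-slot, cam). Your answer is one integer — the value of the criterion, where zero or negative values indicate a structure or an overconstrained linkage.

link 0 = ground. State L|J1|J2 = 1|0|0
+link1  2|0|0
C(0,1) f=2→J2  2|0|1
+link2  3|0|1
+link3  4|0|1
+link4  5|0|1
P(1,3) f=1→J1  5|1|1
+link5  6|1|1
P(2,4) f=1→J1  6|2|1
PS(1,2) f=2→J2  6|2|2
P(4,5) f=1→J1  6|3|2
+link6  7|3|2
R(1,6) f=1→J1  7|4|2
M = 3(7−1)−2·4−2 = 18−8−2 = 8

M = 8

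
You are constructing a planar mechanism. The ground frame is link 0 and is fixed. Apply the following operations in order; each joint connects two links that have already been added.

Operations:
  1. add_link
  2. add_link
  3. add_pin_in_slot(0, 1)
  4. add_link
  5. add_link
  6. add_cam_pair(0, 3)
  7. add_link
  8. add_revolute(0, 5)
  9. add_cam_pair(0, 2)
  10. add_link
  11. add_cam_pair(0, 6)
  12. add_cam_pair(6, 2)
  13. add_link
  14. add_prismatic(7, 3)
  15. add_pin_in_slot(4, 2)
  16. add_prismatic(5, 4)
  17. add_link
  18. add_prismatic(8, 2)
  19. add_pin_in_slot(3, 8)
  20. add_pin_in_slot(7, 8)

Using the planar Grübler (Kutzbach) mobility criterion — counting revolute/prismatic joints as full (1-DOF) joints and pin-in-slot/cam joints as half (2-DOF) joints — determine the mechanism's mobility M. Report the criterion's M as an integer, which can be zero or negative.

M = 8

L=1 J1=0 J2=0
add link → L=2 J1=0 J2=0
add link → L=3 J1=0 J2=0
PS@0,1 dof=2 J2 → L=3 J1=0 J2=1
add link → L=4 J1=0 J2=1
add link → L=5 J1=0 J2=1
C@0,3 dof=2 J2 → L=5 J1=0 J2=2
add link → L=6 J1=0 J2=2
R@0,5 dof=1 J1 → L=6 J1=1 J2=2
C@0,2 dof=2 J2 → L=6 J1=1 J2=3
add link → L=7 J1=1 J2=3
C@0,6 dof=2 J2 → L=7 J1=1 J2=4
C@6,2 dof=2 J2 → L=7 J1=1 J2=5
add link → L=8 J1=1 J2=5
P@7,3 dof=1 J1 → L=8 J1=2 J2=5
PS@4,2 dof=2 J2 → L=8 J1=2 J2=6
P@5,4 dof=1 J1 → L=8 J1=3 J2=6
add link → L=9 J1=3 J2=6
P@8,2 dof=1 J1 → L=9 J1=4 J2=6
PS@3,8 dof=2 J2 → L=9 J1=4 J2=7
PS@7,8 dof=2 J2 → L=9 J1=4 J2=8
M=3(L−1)−2J1−J2=3·8−2·4−8=8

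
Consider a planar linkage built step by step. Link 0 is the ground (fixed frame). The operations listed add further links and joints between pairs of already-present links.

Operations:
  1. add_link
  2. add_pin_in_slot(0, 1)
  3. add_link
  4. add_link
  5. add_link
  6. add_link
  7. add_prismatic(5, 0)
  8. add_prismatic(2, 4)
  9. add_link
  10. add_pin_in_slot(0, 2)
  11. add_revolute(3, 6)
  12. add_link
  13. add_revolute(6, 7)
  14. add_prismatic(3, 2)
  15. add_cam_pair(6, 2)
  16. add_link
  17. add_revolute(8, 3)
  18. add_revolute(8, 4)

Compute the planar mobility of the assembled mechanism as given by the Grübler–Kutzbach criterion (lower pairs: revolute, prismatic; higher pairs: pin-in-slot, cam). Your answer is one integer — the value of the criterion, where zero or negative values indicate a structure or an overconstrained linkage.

ground; <1,0,0>
#1 <2,0,0>
PS:0↔1 J2 <2,0,1>
#2 <3,0,1>
#3 <4,0,1>
#4 <5,0,1>
#5 <6,0,1>
P:5↔0 J1 <6,1,1>
P:2↔4 J1 <6,2,1>
#6 <7,2,1>
PS:0↔2 J2 <7,2,2>
R:3↔6 J1 <7,3,2>
#7 <8,3,2>
R:6↔7 J1 <8,4,2>
P:3↔2 J1 <8,5,2>
C:6↔2 J2 <8,5,3>
#8 <9,5,3>
R:8↔3 J1 <9,6,3>
R:8↔4 J1 <9,7,3>
3×8 − 2×7 − 1×3 = 7

M = 7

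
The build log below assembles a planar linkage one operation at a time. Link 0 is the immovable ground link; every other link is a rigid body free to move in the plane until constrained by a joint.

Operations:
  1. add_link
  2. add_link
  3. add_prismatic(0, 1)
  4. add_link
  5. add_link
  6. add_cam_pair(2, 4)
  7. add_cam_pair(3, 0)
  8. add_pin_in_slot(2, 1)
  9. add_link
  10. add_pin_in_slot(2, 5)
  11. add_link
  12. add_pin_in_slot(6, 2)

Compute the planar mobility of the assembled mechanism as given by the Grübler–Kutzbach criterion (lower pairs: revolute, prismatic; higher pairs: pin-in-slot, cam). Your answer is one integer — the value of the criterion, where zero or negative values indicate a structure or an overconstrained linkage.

link 0 = ground. State L|J1|J2 = 1|0|0
+link1  2|0|0
+link2  3|0|0
P(0,1) f=1→J1  3|1|0
+link3  4|1|0
+link4  5|1|0
C(2,4) f=2→J2  5|1|1
C(3,0) f=2→J2  5|1|2
PS(2,1) f=2→J2  5|1|3
+link5  6|1|3
PS(2,5) f=2→J2  6|1|4
+link6  7|1|4
PS(6,2) f=2→J2  7|1|5
M = 3(7−1)−2·1−5 = 18−2−5 = 11

M = 11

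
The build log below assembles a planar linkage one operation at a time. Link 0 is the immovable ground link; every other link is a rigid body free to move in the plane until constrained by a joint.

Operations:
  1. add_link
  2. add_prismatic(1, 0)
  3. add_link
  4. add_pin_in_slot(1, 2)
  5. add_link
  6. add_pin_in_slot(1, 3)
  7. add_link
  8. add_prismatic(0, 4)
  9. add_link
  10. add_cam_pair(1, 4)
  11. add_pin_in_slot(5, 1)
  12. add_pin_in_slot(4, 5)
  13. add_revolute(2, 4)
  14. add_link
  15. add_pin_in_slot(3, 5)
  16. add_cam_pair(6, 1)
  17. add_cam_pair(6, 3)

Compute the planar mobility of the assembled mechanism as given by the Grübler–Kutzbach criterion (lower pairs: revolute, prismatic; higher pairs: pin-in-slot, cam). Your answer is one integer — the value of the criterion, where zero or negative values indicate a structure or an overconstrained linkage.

link 0 = ground. State L|J1|J2 = 1|0|0
+link1  2|0|0
P(1,0) f=1→J1  2|1|0
+link2  3|1|0
PS(1,2) f=2→J2  3|1|1
+link3  4|1|1
PS(1,3) f=2→J2  4|1|2
+link4  5|1|2
P(0,4) f=1→J1  5|2|2
+link5  6|2|2
C(1,4) f=2→J2  6|2|3
PS(5,1) f=2→J2  6|2|4
PS(4,5) f=2→J2  6|2|5
R(2,4) f=1→J1  6|3|5
+link6  7|3|5
PS(3,5) f=2→J2  7|3|6
C(6,1) f=2→J2  7|3|7
C(6,3) f=2→J2  7|3|8
M = 3(7−1)−2·3−8 = 18−6−8 = 4

M = 4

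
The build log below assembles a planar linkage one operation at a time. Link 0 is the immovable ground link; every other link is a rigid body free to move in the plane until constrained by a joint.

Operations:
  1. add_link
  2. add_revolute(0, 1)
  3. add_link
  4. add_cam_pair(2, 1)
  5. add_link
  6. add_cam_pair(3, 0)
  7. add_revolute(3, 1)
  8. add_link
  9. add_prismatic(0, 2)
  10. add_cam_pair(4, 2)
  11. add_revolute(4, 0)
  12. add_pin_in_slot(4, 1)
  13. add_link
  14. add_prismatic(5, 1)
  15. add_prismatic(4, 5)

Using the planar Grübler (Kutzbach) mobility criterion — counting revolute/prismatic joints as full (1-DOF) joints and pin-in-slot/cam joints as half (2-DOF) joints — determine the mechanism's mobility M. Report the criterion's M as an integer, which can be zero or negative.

link 0 = ground. State L|J1|J2 = 1|0|0
+link1  2|0|0
R(0,1) f=1→J1  2|1|0
+link2  3|1|0
C(2,1) f=2→J2  3|1|1
+link3  4|1|1
C(3,0) f=2→J2  4|1|2
R(3,1) f=1→J1  4|2|2
+link4  5|2|2
P(0,2) f=1→J1  5|3|2
C(4,2) f=2→J2  5|3|3
R(4,0) f=1→J1  5|4|3
PS(4,1) f=2→J2  5|4|4
+link5  6|4|4
P(5,1) f=1→J1  6|5|4
P(4,5) f=1→J1  6|6|4
M = 3(6−1)−2·6−4 = 15−12−4 = -1

M = -1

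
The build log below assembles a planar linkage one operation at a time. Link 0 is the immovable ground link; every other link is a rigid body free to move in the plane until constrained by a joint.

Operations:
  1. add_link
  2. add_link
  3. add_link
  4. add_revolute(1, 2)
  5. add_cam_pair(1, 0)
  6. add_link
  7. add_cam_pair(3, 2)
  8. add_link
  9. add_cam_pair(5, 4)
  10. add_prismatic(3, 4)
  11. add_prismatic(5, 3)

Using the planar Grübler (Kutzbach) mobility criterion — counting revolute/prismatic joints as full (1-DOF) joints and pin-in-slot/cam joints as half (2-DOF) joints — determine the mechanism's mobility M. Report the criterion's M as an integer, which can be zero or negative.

L=1 J1=0 J2=0
add link → L=2 J1=0 J2=0
add link → L=3 J1=0 J2=0
add link → L=4 J1=0 J2=0
R@1,2 dof=1 J1 → L=4 J1=1 J2=0
C@1,0 dof=2 J2 → L=4 J1=1 J2=1
add link → L=5 J1=1 J2=1
C@3,2 dof=2 J2 → L=5 J1=1 J2=2
add link → L=6 J1=1 J2=2
C@5,4 dof=2 J2 → L=6 J1=1 J2=3
P@3,4 dof=1 J1 → L=6 J1=2 J2=3
P@5,3 dof=1 J1 → L=6 J1=3 J2=3
M=3(L−1)−2J1−J2=3·5−2·3−3=6

M = 6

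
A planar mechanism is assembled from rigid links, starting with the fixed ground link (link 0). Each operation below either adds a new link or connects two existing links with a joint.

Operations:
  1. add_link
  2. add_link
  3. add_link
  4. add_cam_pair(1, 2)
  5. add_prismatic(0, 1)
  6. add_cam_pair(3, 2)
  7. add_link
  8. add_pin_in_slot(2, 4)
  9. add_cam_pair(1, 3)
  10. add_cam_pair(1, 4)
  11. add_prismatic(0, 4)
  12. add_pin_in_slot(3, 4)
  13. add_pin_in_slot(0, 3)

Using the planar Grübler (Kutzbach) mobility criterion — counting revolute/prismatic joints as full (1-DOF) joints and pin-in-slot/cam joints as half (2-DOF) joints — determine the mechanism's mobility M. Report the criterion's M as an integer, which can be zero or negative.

M = 1

L=1 J1=0 J2=0
add link → L=2 J1=0 J2=0
add link → L=3 J1=0 J2=0
add link → L=4 J1=0 J2=0
C@1,2 dof=2 J2 → L=4 J1=0 J2=1
P@0,1 dof=1 J1 → L=4 J1=1 J2=1
C@3,2 dof=2 J2 → L=4 J1=1 J2=2
add link → L=5 J1=1 J2=2
PS@2,4 dof=2 J2 → L=5 J1=1 J2=3
C@1,3 dof=2 J2 → L=5 J1=1 J2=4
C@1,4 dof=2 J2 → L=5 J1=1 J2=5
P@0,4 dof=1 J1 → L=5 J1=2 J2=5
PS@3,4 dof=2 J2 → L=5 J1=2 J2=6
PS@0,3 dof=2 J2 → L=5 J1=2 J2=7
M=3(L−1)−2J1−J2=3·4−2·2−7=1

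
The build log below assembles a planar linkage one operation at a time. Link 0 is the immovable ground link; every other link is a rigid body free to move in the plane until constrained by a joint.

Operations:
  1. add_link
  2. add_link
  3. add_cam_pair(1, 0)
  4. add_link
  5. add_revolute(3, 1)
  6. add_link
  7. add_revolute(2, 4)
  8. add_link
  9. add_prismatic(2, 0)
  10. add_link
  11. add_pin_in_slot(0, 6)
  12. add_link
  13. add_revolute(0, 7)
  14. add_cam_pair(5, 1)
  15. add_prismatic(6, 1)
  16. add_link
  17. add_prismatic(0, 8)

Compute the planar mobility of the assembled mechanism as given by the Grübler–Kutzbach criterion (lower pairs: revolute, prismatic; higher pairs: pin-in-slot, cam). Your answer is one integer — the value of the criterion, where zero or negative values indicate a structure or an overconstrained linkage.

M = 9

link 0 = ground. State L|J1|J2 = 1|0|0
+link1  2|0|0
+link2  3|0|0
C(1,0) f=2→J2  3|0|1
+link3  4|0|1
R(3,1) f=1→J1  4|1|1
+link4  5|1|1
R(2,4) f=1→J1  5|2|1
+link5  6|2|1
P(2,0) f=1→J1  6|3|1
+link6  7|3|1
PS(0,6) f=2→J2  7|3|2
+link7  8|3|2
R(0,7) f=1→J1  8|4|2
C(5,1) f=2→J2  8|4|3
P(6,1) f=1→J1  8|5|3
+link8  9|5|3
P(0,8) f=1→J1  9|6|3
M = 3(9−1)−2·6−3 = 24−12−3 = 9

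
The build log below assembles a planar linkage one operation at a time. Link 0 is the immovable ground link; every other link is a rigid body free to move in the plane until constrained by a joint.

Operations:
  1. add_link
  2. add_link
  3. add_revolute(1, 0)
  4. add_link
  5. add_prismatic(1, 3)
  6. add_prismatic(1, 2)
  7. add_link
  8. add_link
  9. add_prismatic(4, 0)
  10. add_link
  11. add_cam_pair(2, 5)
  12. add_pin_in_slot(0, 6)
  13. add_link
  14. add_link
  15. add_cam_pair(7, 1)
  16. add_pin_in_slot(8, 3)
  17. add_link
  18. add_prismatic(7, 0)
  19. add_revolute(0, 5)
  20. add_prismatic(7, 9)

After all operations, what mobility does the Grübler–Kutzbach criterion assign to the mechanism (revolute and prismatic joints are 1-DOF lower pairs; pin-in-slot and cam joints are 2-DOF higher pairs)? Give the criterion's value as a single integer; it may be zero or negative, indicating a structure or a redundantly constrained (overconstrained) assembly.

M = 9

[1;0;0] (link 0 is ground)
L+ [2;0;0]
L+ [3;0;0]
R(1,0)∈J1 [3;1;0]
L+ [4;1;0]
P(1,3)∈J1 [4;2;0]
P(1,2)∈J1 [4;3;0]
L+ [5;3;0]
L+ [6;3;0]
P(4,0)∈J1 [6;4;0]
L+ [7;4;0]
C(2,5)∈J2 [7;4;1]
PS(0,6)∈J2 [7;4;2]
L+ [8;4;2]
L+ [9;4;2]
C(7,1)∈J2 [9;4;3]
PS(8,3)∈J2 [9;4;4]
L+ [10;4;4]
P(7,0)∈J1 [10;5;4]
R(0,5)∈J1 [10;6;4]
P(7,9)∈J1 [10;7;4]
mobility = 27 − 14 − 4 = 9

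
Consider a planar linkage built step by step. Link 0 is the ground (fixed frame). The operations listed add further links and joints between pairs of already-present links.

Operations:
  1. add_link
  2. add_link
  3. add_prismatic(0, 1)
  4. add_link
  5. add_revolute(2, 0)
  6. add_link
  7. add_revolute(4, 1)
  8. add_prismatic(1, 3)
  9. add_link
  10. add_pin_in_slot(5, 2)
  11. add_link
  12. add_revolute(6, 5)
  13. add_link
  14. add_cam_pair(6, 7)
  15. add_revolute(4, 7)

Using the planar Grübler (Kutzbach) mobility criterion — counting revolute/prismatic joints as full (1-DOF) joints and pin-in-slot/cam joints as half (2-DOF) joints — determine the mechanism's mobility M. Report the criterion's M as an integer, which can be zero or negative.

link 0 = ground. State L|J1|J2 = 1|0|0
+link1  2|0|0
+link2  3|0|0
P(0,1) f=1→J1  3|1|0
+link3  4|1|0
R(2,0) f=1→J1  4|2|0
+link4  5|2|0
R(4,1) f=1→J1  5|3|0
P(1,3) f=1→J1  5|4|0
+link5  6|4|0
PS(5,2) f=2→J2  6|4|1
+link6  7|4|1
R(6,5) f=1→J1  7|5|1
+link7  8|5|1
C(6,7) f=2→J2  8|5|2
R(4,7) f=1→J1  8|6|2
M = 3(8−1)−2·6−2 = 21−12−2 = 7

M = 7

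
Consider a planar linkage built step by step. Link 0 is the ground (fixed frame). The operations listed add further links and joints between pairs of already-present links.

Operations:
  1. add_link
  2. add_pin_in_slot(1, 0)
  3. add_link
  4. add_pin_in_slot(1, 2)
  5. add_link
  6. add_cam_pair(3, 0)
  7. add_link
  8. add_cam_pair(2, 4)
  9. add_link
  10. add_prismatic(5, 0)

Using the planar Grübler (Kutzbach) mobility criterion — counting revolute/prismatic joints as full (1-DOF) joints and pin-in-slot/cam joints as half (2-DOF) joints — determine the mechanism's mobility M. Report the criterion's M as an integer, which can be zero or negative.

M = 9

[1;0;0] (link 0 is ground)
L+ [2;0;0]
PS(1,0)∈J2 [2;0;1]
L+ [3;0;1]
PS(1,2)∈J2 [3;0;2]
L+ [4;0;2]
C(3,0)∈J2 [4;0;3]
L+ [5;0;3]
C(2,4)∈J2 [5;0;4]
L+ [6;0;4]
P(5,0)∈J1 [6;1;4]
mobility = 15 − 2 − 4 = 9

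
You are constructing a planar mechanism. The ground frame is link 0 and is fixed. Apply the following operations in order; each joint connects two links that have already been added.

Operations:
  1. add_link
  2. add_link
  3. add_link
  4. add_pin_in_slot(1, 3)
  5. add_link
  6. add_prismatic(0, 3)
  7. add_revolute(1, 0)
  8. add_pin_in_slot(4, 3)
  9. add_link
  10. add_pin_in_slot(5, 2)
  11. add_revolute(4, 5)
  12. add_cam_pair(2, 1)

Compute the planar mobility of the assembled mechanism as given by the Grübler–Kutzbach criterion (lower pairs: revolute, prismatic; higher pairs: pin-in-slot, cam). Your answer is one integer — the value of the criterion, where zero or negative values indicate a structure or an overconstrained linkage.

M = 5

[1;0;0] (link 0 is ground)
L+ [2;0;0]
L+ [3;0;0]
L+ [4;0;0]
PS(1,3)∈J2 [4;0;1]
L+ [5;0;1]
P(0,3)∈J1 [5;1;1]
R(1,0)∈J1 [5;2;1]
PS(4,3)∈J2 [5;2;2]
L+ [6;2;2]
PS(5,2)∈J2 [6;2;3]
R(4,5)∈J1 [6;3;3]
C(2,1)∈J2 [6;3;4]
mobility = 15 − 6 − 4 = 5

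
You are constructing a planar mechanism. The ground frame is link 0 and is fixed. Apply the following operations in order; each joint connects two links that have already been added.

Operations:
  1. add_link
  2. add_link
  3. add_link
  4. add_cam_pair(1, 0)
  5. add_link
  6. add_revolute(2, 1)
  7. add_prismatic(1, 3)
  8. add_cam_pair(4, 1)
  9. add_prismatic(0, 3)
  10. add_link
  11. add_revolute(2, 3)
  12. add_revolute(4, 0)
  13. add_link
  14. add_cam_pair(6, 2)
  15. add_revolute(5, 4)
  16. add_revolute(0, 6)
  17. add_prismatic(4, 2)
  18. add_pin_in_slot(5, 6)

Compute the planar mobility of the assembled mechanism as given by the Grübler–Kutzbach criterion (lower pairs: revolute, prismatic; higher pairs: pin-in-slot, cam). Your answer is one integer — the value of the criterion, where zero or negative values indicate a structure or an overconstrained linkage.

M = -2

link 0 = ground. State L|J1|J2 = 1|0|0
+link1  2|0|0
+link2  3|0|0
+link3  4|0|0
C(1,0) f=2→J2  4|0|1
+link4  5|0|1
R(2,1) f=1→J1  5|1|1
P(1,3) f=1→J1  5|2|1
C(4,1) f=2→J2  5|2|2
P(0,3) f=1→J1  5|3|2
+link5  6|3|2
R(2,3) f=1→J1  6|4|2
R(4,0) f=1→J1  6|5|2
+link6  7|5|2
C(6,2) f=2→J2  7|5|3
R(5,4) f=1→J1  7|6|3
R(0,6) f=1→J1  7|7|3
P(4,2) f=1→J1  7|8|3
PS(5,6) f=2→J2  7|8|4
M = 3(7−1)−2·8−4 = 18−16−4 = -2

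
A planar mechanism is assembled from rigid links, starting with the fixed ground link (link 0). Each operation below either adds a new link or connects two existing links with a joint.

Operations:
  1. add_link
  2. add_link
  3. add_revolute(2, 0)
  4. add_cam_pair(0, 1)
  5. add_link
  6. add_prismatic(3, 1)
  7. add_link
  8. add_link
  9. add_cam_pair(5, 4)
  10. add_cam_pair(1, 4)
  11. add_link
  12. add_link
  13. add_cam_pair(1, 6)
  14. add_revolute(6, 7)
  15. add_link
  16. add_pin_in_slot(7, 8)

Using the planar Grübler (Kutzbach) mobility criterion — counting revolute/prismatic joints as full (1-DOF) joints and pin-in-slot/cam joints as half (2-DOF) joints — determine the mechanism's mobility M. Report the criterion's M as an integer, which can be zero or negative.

M = 13

(L,J1,J2)=(1,0,0); link0 fixed
link1: (2,0,0)
link2: (3,0,0)
R 2-0 [J1]: (3,1,0)
C 0-1 [J2]: (3,1,1)
link3: (4,1,1)
P 3-1 [J1]: (4,2,1)
link4: (5,2,1)
link5: (6,2,1)
C 5-4 [J2]: (6,2,2)
C 1-4 [J2]: (6,2,3)
link6: (7,2,3)
link7: (8,2,3)
C 1-6 [J2]: (8,2,4)
R 6-7 [J1]: (8,3,4)
link8: (9,3,4)
PS 7-8 [J2]: (9,3,5)
Grübler: 3·8 − 2·3 − 5 = 13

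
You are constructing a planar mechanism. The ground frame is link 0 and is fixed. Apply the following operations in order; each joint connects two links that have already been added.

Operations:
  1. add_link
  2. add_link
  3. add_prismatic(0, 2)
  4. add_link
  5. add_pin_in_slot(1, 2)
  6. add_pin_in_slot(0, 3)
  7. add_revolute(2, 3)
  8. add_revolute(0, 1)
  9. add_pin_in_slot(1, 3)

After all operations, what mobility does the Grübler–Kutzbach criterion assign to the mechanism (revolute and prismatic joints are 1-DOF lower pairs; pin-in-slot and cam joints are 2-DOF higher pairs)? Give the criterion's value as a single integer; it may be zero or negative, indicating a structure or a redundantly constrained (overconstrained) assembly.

M = 0

link 0 = ground. State L|J1|J2 = 1|0|0
+link1  2|0|0
+link2  3|0|0
P(0,2) f=1→J1  3|1|0
+link3  4|1|0
PS(1,2) f=2→J2  4|1|1
PS(0,3) f=2→J2  4|1|2
R(2,3) f=1→J1  4|2|2
R(0,1) f=1→J1  4|3|2
PS(1,3) f=2→J2  4|3|3
M = 3(4−1)−2·3−3 = 9−6−3 = 0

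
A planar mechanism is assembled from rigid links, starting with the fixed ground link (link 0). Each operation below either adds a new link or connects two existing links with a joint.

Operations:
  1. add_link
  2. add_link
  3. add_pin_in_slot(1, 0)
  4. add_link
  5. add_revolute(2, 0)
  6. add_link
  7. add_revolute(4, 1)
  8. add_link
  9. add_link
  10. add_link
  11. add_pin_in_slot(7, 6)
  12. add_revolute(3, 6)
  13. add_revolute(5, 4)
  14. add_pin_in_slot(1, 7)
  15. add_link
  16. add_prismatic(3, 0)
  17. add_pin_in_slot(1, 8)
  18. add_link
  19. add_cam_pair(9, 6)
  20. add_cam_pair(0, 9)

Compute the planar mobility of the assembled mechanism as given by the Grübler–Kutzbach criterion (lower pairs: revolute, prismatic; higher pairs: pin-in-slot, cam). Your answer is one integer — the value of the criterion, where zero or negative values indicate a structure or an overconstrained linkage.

M = 11

(L,J1,J2)=(1,0,0); link0 fixed
link1: (2,0,0)
link2: (3,0,0)
PS 1-0 [J2]: (3,0,1)
link3: (4,0,1)
R 2-0 [J1]: (4,1,1)
link4: (5,1,1)
R 4-1 [J1]: (5,2,1)
link5: (6,2,1)
link6: (7,2,1)
link7: (8,2,1)
PS 7-6 [J2]: (8,2,2)
R 3-6 [J1]: (8,3,2)
R 5-4 [J1]: (8,4,2)
PS 1-7 [J2]: (8,4,3)
link8: (9,4,3)
P 3-0 [J1]: (9,5,3)
PS 1-8 [J2]: (9,5,4)
link9: (10,5,4)
C 9-6 [J2]: (10,5,5)
C 0-9 [J2]: (10,5,6)
Grübler: 3·9 − 2·5 − 6 = 11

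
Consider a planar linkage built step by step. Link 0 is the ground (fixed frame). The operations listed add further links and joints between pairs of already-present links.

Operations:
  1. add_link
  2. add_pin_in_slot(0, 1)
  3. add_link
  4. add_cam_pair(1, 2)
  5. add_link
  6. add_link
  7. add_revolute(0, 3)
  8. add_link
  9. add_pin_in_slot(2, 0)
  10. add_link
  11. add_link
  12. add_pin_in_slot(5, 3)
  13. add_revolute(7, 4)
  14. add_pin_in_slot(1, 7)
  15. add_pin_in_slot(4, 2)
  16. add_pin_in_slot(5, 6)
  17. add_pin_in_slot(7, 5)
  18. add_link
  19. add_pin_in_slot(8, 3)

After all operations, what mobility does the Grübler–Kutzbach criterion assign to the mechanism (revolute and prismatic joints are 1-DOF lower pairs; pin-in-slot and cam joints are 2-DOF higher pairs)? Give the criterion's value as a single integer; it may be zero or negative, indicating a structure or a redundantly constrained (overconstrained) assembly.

M = 11

(L,J1,J2)=(1,0,0); link0 fixed
link1: (2,0,0)
PS 0-1 [J2]: (2,0,1)
link2: (3,0,1)
C 1-2 [J2]: (3,0,2)
link3: (4,0,2)
link4: (5,0,2)
R 0-3 [J1]: (5,1,2)
link5: (6,1,2)
PS 2-0 [J2]: (6,1,3)
link6: (7,1,3)
link7: (8,1,3)
PS 5-3 [J2]: (8,1,4)
R 7-4 [J1]: (8,2,4)
PS 1-7 [J2]: (8,2,5)
PS 4-2 [J2]: (8,2,6)
PS 5-6 [J2]: (8,2,7)
PS 7-5 [J2]: (8,2,8)
link8: (9,2,8)
PS 8-3 [J2]: (9,2,9)
Grübler: 3·8 − 2·2 − 9 = 11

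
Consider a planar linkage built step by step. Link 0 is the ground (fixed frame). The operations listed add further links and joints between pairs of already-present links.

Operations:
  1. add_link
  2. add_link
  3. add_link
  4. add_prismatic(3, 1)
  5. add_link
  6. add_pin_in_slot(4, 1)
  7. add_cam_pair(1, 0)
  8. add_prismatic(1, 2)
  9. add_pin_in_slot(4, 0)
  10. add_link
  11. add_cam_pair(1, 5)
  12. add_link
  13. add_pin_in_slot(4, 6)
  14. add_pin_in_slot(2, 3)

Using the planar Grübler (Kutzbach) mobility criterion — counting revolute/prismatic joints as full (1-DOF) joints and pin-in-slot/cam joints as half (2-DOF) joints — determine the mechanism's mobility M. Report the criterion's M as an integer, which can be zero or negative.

link 0 = ground. State L|J1|J2 = 1|0|0
+link1  2|0|0
+link2  3|0|0
+link3  4|0|0
P(3,1) f=1→J1  4|1|0
+link4  5|1|0
PS(4,1) f=2→J2  5|1|1
C(1,0) f=2→J2  5|1|2
P(1,2) f=1→J1  5|2|2
PS(4,0) f=2→J2  5|2|3
+link5  6|2|3
C(1,5) f=2→J2  6|2|4
+link6  7|2|4
PS(4,6) f=2→J2  7|2|5
PS(2,3) f=2→J2  7|2|6
M = 3(7−1)−2·2−6 = 18−4−6 = 8

M = 8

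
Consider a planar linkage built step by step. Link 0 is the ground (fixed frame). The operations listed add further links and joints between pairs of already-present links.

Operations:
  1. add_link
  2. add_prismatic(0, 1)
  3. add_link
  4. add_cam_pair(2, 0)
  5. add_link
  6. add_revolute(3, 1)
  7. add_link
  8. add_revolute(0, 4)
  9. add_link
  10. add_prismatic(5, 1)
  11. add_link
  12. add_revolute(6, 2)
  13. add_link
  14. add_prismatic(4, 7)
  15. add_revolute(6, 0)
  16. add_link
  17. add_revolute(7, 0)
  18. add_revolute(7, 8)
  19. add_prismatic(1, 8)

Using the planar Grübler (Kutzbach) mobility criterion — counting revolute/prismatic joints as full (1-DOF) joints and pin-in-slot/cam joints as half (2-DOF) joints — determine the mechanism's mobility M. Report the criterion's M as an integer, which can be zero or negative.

M = 3

ground; <1,0,0>
#1 <2,0,0>
P:0↔1 J1 <2,1,0>
#2 <3,1,0>
C:2↔0 J2 <3,1,1>
#3 <4,1,1>
R:3↔1 J1 <4,2,1>
#4 <5,2,1>
R:0↔4 J1 <5,3,1>
#5 <6,3,1>
P:5↔1 J1 <6,4,1>
#6 <7,4,1>
R:6↔2 J1 <7,5,1>
#7 <8,5,1>
P:4↔7 J1 <8,6,1>
R:6↔0 J1 <8,7,1>
#8 <9,7,1>
R:7↔0 J1 <9,8,1>
R:7↔8 J1 <9,9,1>
P:1↔8 J1 <9,10,1>
3×8 − 2×10 − 1×1 = 3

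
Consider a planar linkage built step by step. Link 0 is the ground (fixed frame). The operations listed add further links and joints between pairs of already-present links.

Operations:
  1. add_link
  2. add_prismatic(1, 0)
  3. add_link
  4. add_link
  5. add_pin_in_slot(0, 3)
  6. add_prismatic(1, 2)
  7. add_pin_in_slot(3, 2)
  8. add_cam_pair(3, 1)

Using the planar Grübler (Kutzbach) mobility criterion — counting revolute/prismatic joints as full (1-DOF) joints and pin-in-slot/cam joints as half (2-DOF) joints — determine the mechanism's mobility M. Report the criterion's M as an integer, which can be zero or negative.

M = 2

ground; <1,0,0>
#1 <2,0,0>
P:1↔0 J1 <2,1,0>
#2 <3,1,0>
#3 <4,1,0>
PS:0↔3 J2 <4,1,1>
P:1↔2 J1 <4,2,1>
PS:3↔2 J2 <4,2,2>
C:3↔1 J2 <4,2,3>
3×3 − 2×2 − 1×3 = 2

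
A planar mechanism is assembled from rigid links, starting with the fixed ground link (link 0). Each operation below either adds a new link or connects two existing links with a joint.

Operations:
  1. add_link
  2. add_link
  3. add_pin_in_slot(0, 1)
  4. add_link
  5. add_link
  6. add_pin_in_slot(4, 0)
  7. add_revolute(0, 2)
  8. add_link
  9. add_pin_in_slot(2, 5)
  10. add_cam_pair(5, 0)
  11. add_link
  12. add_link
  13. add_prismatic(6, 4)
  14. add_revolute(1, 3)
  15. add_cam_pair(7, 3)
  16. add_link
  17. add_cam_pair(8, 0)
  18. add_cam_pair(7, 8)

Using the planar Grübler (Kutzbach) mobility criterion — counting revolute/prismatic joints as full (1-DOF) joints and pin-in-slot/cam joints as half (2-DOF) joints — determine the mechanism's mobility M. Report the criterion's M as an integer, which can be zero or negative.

L=1 J1=0 J2=0
add link → L=2 J1=0 J2=0
add link → L=3 J1=0 J2=0
PS@0,1 dof=2 J2 → L=3 J1=0 J2=1
add link → L=4 J1=0 J2=1
add link → L=5 J1=0 J2=1
PS@4,0 dof=2 J2 → L=5 J1=0 J2=2
R@0,2 dof=1 J1 → L=5 J1=1 J2=2
add link → L=6 J1=1 J2=2
PS@2,5 dof=2 J2 → L=6 J1=1 J2=3
C@5,0 dof=2 J2 → L=6 J1=1 J2=4
add link → L=7 J1=1 J2=4
add link → L=8 J1=1 J2=4
P@6,4 dof=1 J1 → L=8 J1=2 J2=4
R@1,3 dof=1 J1 → L=8 J1=3 J2=4
C@7,3 dof=2 J2 → L=8 J1=3 J2=5
add link → L=9 J1=3 J2=5
C@8,0 dof=2 J2 → L=9 J1=3 J2=6
C@7,8 dof=2 J2 → L=9 J1=3 J2=7
M=3(L−1)−2J1−J2=3·8−2·3−7=11

M = 11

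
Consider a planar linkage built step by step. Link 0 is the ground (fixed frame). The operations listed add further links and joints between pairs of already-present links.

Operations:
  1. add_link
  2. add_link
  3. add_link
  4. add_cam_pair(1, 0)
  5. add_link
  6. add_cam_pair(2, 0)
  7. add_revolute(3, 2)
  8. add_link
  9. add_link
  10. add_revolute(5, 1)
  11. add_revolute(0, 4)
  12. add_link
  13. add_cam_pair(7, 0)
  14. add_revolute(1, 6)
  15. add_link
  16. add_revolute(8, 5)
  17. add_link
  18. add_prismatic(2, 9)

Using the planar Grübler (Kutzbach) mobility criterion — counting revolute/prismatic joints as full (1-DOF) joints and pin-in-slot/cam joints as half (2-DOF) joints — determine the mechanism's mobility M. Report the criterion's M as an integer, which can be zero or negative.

M = 12

(L,J1,J2)=(1,0,0); link0 fixed
link1: (2,0,0)
link2: (3,0,0)
link3: (4,0,0)
C 1-0 [J2]: (4,0,1)
link4: (5,0,1)
C 2-0 [J2]: (5,0,2)
R 3-2 [J1]: (5,1,2)
link5: (6,1,2)
link6: (7,1,2)
R 5-1 [J1]: (7,2,2)
R 0-4 [J1]: (7,3,2)
link7: (8,3,2)
C 7-0 [J2]: (8,3,3)
R 1-6 [J1]: (8,4,3)
link8: (9,4,3)
R 8-5 [J1]: (9,5,3)
link9: (10,5,3)
P 2-9 [J1]: (10,6,3)
Grübler: 3·9 − 2·6 − 3 = 12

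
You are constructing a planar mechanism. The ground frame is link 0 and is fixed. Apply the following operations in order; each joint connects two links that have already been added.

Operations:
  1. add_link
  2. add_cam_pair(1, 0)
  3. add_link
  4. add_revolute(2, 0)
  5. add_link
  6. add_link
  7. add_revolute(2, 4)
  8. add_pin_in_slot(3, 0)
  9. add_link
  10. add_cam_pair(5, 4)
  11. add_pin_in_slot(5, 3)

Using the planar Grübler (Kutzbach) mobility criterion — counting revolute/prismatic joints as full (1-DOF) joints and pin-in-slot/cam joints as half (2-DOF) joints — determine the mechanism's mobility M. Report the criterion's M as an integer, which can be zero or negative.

link 0 = ground. State L|J1|J2 = 1|0|0
+link1  2|0|0
C(1,0) f=2→J2  2|0|1
+link2  3|0|1
R(2,0) f=1→J1  3|1|1
+link3  4|1|1
+link4  5|1|1
R(2,4) f=1→J1  5|2|1
PS(3,0) f=2→J2  5|2|2
+link5  6|2|2
C(5,4) f=2→J2  6|2|3
PS(5,3) f=2→J2  6|2|4
M = 3(6−1)−2·2−4 = 15−4−4 = 7

M = 7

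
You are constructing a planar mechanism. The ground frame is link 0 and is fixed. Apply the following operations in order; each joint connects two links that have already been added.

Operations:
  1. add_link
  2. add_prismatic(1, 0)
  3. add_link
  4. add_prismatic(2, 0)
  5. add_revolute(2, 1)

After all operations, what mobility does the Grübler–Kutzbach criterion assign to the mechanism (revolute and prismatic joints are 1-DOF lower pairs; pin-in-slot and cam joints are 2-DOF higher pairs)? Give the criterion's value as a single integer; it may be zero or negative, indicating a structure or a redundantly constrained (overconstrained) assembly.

M = 0

L=1 J1=0 J2=0
add link → L=2 J1=0 J2=0
P@1,0 dof=1 J1 → L=2 J1=1 J2=0
add link → L=3 J1=1 J2=0
P@2,0 dof=1 J1 → L=3 J1=2 J2=0
R@2,1 dof=1 J1 → L=3 J1=3 J2=0
M=3(L−1)−2J1−J2=3·2−2·3−0=0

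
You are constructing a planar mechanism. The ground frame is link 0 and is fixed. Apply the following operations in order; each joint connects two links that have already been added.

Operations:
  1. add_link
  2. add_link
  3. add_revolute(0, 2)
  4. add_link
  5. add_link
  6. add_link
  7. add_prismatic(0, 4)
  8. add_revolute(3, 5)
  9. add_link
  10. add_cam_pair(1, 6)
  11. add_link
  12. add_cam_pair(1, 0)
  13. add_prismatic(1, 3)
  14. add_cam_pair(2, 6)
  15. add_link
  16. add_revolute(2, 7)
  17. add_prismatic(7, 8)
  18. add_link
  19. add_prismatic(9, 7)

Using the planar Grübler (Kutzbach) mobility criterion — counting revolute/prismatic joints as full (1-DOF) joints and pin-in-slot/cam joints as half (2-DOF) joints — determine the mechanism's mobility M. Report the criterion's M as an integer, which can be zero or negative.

M = 10

L=1 J1=0 J2=0
add link → L=2 J1=0 J2=0
add link → L=3 J1=0 J2=0
R@0,2 dof=1 J1 → L=3 J1=1 J2=0
add link → L=4 J1=1 J2=0
add link → L=5 J1=1 J2=0
add link → L=6 J1=1 J2=0
P@0,4 dof=1 J1 → L=6 J1=2 J2=0
R@3,5 dof=1 J1 → L=6 J1=3 J2=0
add link → L=7 J1=3 J2=0
C@1,6 dof=2 J2 → L=7 J1=3 J2=1
add link → L=8 J1=3 J2=1
C@1,0 dof=2 J2 → L=8 J1=3 J2=2
P@1,3 dof=1 J1 → L=8 J1=4 J2=2
C@2,6 dof=2 J2 → L=8 J1=4 J2=3
add link → L=9 J1=4 J2=3
R@2,7 dof=1 J1 → L=9 J1=5 J2=3
P@7,8 dof=1 J1 → L=9 J1=6 J2=3
add link → L=10 J1=6 J2=3
P@9,7 dof=1 J1 → L=10 J1=7 J2=3
M=3(L−1)−2J1−J2=3·9−2·7−3=10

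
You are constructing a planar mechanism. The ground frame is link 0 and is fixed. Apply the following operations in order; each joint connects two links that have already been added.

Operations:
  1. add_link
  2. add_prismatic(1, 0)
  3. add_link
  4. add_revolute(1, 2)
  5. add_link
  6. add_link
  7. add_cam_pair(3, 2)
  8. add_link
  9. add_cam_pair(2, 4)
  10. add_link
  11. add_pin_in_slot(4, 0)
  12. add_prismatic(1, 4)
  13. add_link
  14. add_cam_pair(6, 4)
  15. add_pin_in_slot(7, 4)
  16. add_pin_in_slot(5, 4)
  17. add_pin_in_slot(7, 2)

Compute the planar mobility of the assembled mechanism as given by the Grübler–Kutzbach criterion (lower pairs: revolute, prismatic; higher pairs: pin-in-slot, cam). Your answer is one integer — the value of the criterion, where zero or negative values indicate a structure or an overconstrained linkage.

[1;0;0] (link 0 is ground)
L+ [2;0;0]
P(1,0)∈J1 [2;1;0]
L+ [3;1;0]
R(1,2)∈J1 [3;2;0]
L+ [4;2;0]
L+ [5;2;0]
C(3,2)∈J2 [5;2;1]
L+ [6;2;1]
C(2,4)∈J2 [6;2;2]
L+ [7;2;2]
PS(4,0)∈J2 [7;2;3]
P(1,4)∈J1 [7;3;3]
L+ [8;3;3]
C(6,4)∈J2 [8;3;4]
PS(7,4)∈J2 [8;3;5]
PS(5,4)∈J2 [8;3;6]
PS(7,2)∈J2 [8;3;7]
mobility = 21 − 6 − 7 = 8

M = 8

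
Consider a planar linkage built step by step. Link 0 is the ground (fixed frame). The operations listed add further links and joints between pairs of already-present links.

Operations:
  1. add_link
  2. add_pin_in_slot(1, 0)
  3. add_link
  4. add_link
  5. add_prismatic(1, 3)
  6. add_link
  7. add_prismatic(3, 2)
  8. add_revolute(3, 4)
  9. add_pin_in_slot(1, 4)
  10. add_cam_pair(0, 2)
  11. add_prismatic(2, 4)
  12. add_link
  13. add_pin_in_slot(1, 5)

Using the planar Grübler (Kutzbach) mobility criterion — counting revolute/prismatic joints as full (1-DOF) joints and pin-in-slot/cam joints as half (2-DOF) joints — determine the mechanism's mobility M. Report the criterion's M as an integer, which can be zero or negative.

[1;0;0] (link 0 is ground)
L+ [2;0;0]
PS(1,0)∈J2 [2;0;1]
L+ [3;0;1]
L+ [4;0;1]
P(1,3)∈J1 [4;1;1]
L+ [5;1;1]
P(3,2)∈J1 [5;2;1]
R(3,4)∈J1 [5;3;1]
PS(1,4)∈J2 [5;3;2]
C(0,2)∈J2 [5;3;3]
P(2,4)∈J1 [5;4;3]
L+ [6;4;3]
PS(1,5)∈J2 [6;4;4]
mobility = 15 − 8 − 4 = 3

M = 3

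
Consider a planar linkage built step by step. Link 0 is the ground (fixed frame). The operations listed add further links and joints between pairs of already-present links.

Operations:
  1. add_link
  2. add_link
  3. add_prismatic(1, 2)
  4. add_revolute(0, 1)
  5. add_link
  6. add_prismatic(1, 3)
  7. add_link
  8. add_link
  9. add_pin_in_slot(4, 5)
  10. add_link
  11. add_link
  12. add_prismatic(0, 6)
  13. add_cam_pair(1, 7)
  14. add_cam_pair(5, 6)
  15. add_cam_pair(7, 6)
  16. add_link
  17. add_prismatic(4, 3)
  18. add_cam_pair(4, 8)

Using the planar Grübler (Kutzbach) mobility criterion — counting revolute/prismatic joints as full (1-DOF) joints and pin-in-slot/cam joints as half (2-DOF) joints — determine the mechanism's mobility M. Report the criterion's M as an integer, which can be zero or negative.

[1;0;0] (link 0 is ground)
L+ [2;0;0]
L+ [3;0;0]
P(1,2)∈J1 [3;1;0]
R(0,1)∈J1 [3;2;0]
L+ [4;2;0]
P(1,3)∈J1 [4;3;0]
L+ [5;3;0]
L+ [6;3;0]
PS(4,5)∈J2 [6;3;1]
L+ [7;3;1]
L+ [8;3;1]
P(0,6)∈J1 [8;4;1]
C(1,7)∈J2 [8;4;2]
C(5,6)∈J2 [8;4;3]
C(7,6)∈J2 [8;4;4]
L+ [9;4;4]
P(4,3)∈J1 [9;5;4]
C(4,8)∈J2 [9;5;5]
mobility = 24 − 10 − 5 = 9

M = 9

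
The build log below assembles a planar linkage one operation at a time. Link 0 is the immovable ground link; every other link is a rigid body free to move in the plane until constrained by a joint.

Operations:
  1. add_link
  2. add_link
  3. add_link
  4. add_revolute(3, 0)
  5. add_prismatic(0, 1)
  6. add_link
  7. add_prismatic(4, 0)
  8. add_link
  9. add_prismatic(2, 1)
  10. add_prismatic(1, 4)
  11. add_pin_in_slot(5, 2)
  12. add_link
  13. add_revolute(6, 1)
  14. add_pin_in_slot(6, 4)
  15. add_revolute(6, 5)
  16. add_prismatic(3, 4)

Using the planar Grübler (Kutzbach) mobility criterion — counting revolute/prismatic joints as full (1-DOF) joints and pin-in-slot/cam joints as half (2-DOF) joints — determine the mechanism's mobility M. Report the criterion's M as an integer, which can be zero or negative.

[1;0;0] (link 0 is ground)
L+ [2;0;0]
L+ [3;0;0]
L+ [4;0;0]
R(3,0)∈J1 [4;1;0]
P(0,1)∈J1 [4;2;0]
L+ [5;2;0]
P(4,0)∈J1 [5;3;0]
L+ [6;3;0]
P(2,1)∈J1 [6;4;0]
P(1,4)∈J1 [6;5;0]
PS(5,2)∈J2 [6;5;1]
L+ [7;5;1]
R(6,1)∈J1 [7;6;1]
PS(6,4)∈J2 [7;6;2]
R(6,5)∈J1 [7;7;2]
P(3,4)∈J1 [7;8;2]
mobility = 18 − 16 − 2 = 0

M = 0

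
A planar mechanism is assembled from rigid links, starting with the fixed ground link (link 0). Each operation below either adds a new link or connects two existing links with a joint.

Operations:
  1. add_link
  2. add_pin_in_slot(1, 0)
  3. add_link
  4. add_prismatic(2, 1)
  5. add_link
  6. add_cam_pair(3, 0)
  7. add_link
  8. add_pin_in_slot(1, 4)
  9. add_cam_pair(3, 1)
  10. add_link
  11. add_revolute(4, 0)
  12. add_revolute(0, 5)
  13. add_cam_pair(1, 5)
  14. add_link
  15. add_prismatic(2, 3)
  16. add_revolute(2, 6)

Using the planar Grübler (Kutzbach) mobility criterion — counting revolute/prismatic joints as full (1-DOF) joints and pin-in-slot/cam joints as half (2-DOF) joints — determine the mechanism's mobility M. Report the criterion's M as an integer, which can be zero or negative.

(L,J1,J2)=(1,0,0); link0 fixed
link1: (2,0,0)
PS 1-0 [J2]: (2,0,1)
link2: (3,0,1)
P 2-1 [J1]: (3,1,1)
link3: (4,1,1)
C 3-0 [J2]: (4,1,2)
link4: (5,1,2)
PS 1-4 [J2]: (5,1,3)
C 3-1 [J2]: (5,1,4)
link5: (6,1,4)
R 4-0 [J1]: (6,2,4)
R 0-5 [J1]: (6,3,4)
C 1-5 [J2]: (6,3,5)
link6: (7,3,5)
P 2-3 [J1]: (7,4,5)
R 2-6 [J1]: (7,5,5)
Grübler: 3·6 − 2·5 − 5 = 3

M = 3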